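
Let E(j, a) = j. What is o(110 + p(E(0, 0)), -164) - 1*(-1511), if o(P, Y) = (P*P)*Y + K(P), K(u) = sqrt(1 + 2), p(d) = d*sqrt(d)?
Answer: -1982889 + sqrt(3) ≈ -1.9829e+6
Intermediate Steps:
p(d) = d**(3/2)
K(u) = sqrt(3)
o(P, Y) = sqrt(3) + Y*P**2 (o(P, Y) = (P*P)*Y + sqrt(3) = P**2*Y + sqrt(3) = Y*P**2 + sqrt(3) = sqrt(3) + Y*P**2)
o(110 + p(E(0, 0)), -164) - 1*(-1511) = (sqrt(3) - 164*(110 + 0**(3/2))**2) - 1*(-1511) = (sqrt(3) - 164*(110 + 0)**2) + 1511 = (sqrt(3) - 164*110**2) + 1511 = (sqrt(3) - 164*12100) + 1511 = (sqrt(3) - 1984400) + 1511 = (-1984400 + sqrt(3)) + 1511 = -1982889 + sqrt(3)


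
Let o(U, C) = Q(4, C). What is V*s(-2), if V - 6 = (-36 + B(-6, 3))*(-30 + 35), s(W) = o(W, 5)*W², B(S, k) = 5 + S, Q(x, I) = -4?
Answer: 2864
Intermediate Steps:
o(U, C) = -4
s(W) = -4*W²
V = -179 (V = 6 + (-36 + (5 - 6))*(-30 + 35) = 6 + (-36 - 1)*5 = 6 - 37*5 = 6 - 185 = -179)
V*s(-2) = -(-716)*(-2)² = -(-716)*4 = -179*(-16) = 2864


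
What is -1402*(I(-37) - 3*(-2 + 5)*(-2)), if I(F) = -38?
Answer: 28040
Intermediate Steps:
-1402*(I(-37) - 3*(-2 + 5)*(-2)) = -1402*(-38 - 3*(-2 + 5)*(-2)) = -1402*(-38 - 9*(-2)) = -1402*(-38 - 3*(-6)) = -1402*(-38 + 18) = -1402*(-20) = 28040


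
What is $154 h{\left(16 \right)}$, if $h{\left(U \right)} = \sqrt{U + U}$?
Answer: $616 \sqrt{2} \approx 871.16$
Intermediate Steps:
$h{\left(U \right)} = \sqrt{2} \sqrt{U}$ ($h{\left(U \right)} = \sqrt{2 U} = \sqrt{2} \sqrt{U}$)
$154 h{\left(16 \right)} = 154 \sqrt{2} \sqrt{16} = 154 \sqrt{2} \cdot 4 = 154 \cdot 4 \sqrt{2} = 616 \sqrt{2}$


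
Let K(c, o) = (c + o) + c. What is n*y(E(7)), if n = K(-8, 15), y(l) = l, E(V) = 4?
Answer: -4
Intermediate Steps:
K(c, o) = o + 2*c
n = -1 (n = 15 + 2*(-8) = 15 - 16 = -1)
n*y(E(7)) = -1*4 = -4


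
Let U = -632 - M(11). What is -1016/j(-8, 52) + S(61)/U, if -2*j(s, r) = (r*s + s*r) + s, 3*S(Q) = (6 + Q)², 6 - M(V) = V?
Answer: -316373/65835 ≈ -4.8055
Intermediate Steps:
M(V) = 6 - V
U = -627 (U = -632 - (6 - 1*11) = -632 - (6 - 11) = -632 - 1*(-5) = -632 + 5 = -627)
S(Q) = (6 + Q)²/3
j(s, r) = -s/2 - r*s (j(s, r) = -((r*s + s*r) + s)/2 = -((r*s + r*s) + s)/2 = -(2*r*s + s)/2 = -(s + 2*r*s)/2 = -s/2 - r*s)
-1016/j(-8, 52) + S(61)/U = -1016*1/(8*(½ + 52)) + ((6 + 61)²/3)/(-627) = -1016/((-1*(-8)*105/2)) + ((⅓)*67²)*(-1/627) = -1016/420 + ((⅓)*4489)*(-1/627) = -1016*1/420 + (4489/3)*(-1/627) = -254/105 - 4489/1881 = -316373/65835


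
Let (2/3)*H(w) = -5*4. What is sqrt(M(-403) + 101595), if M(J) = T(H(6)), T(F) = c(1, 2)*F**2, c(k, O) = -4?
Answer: sqrt(97995) ≈ 313.04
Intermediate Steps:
H(w) = -30 (H(w) = 3*(-5*4)/2 = (3/2)*(-20) = -30)
T(F) = -4*F**2
M(J) = -3600 (M(J) = -4*(-30)**2 = -4*900 = -3600)
sqrt(M(-403) + 101595) = sqrt(-3600 + 101595) = sqrt(97995)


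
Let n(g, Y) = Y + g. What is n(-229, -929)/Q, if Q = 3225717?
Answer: -386/1075239 ≈ -0.00035899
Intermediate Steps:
n(-229, -929)/Q = (-929 - 229)/3225717 = -1158*1/3225717 = -386/1075239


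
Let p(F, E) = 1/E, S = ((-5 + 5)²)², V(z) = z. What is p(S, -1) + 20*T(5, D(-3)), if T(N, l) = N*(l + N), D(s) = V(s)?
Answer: 199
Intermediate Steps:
D(s) = s
T(N, l) = N*(N + l)
S = 0 (S = (0²)² = 0² = 0)
p(S, -1) + 20*T(5, D(-3)) = 1/(-1) + 20*(5*(5 - 3)) = -1 + 20*(5*2) = -1 + 20*10 = -1 + 200 = 199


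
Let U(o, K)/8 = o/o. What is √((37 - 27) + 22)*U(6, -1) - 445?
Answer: -445 + 32*√2 ≈ -399.75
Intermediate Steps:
U(o, K) = 8 (U(o, K) = 8*(o/o) = 8*1 = 8)
√((37 - 27) + 22)*U(6, -1) - 445 = √((37 - 27) + 22)*8 - 445 = √(10 + 22)*8 - 445 = √32*8 - 445 = (4*√2)*8 - 445 = 32*√2 - 445 = -445 + 32*√2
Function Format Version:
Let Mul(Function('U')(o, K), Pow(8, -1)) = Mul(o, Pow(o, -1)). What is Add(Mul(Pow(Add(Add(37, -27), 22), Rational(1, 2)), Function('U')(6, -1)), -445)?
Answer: Add(-445, Mul(32, Pow(2, Rational(1, 2)))) ≈ -399.75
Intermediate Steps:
Function('U')(o, K) = 8 (Function('U')(o, K) = Mul(8, Mul(o, Pow(o, -1))) = Mul(8, 1) = 8)
Add(Mul(Pow(Add(Add(37, -27), 22), Rational(1, 2)), Function('U')(6, -1)), -445) = Add(Mul(Pow(Add(Add(37, -27), 22), Rational(1, 2)), 8), -445) = Add(Mul(Pow(Add(10, 22), Rational(1, 2)), 8), -445) = Add(Mul(Pow(32, Rational(1, 2)), 8), -445) = Add(Mul(Mul(4, Pow(2, Rational(1, 2))), 8), -445) = Add(Mul(32, Pow(2, Rational(1, 2))), -445) = Add(-445, Mul(32, Pow(2, Rational(1, 2))))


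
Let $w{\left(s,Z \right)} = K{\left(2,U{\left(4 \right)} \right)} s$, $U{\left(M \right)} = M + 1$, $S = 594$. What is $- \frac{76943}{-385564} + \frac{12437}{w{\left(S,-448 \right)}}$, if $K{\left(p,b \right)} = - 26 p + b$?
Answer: $- \frac{1323582397}{5382087876} \approx -0.24592$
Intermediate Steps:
$U{\left(M \right)} = 1 + M$
$K{\left(p,b \right)} = b - 26 p$
$w{\left(s,Z \right)} = - 47 s$ ($w{\left(s,Z \right)} = \left(\left(1 + 4\right) - 52\right) s = \left(5 - 52\right) s = - 47 s$)
$- \frac{76943}{-385564} + \frac{12437}{w{\left(S,-448 \right)}} = - \frac{76943}{-385564} + \frac{12437}{\left(-47\right) 594} = \left(-76943\right) \left(- \frac{1}{385564}\right) + \frac{12437}{-27918} = \frac{76943}{385564} + 12437 \left(- \frac{1}{27918}\right) = \frac{76943}{385564} - \frac{12437}{27918} = - \frac{1323582397}{5382087876}$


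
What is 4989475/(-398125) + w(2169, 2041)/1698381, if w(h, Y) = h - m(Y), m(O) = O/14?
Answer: -677857923823/54093434850 ≈ -12.531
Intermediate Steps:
m(O) = O/14 (m(O) = O*(1/14) = O/14)
w(h, Y) = h - Y/14
4989475/(-398125) + w(2169, 2041)/1698381 = 4989475/(-398125) + (2169 - 1/14*2041)/1698381 = 4989475*(-1/398125) + (2169 - 2041/14)*(1/1698381) = -199579/15925 + (28325/14)*(1/1698381) = -199579/15925 + 28325/23777334 = -677857923823/54093434850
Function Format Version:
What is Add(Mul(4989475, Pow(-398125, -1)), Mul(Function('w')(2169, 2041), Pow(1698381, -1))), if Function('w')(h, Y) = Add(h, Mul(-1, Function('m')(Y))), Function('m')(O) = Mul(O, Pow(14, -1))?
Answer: Rational(-677857923823, 54093434850) ≈ -12.531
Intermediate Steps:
Function('m')(O) = Mul(Rational(1, 14), O) (Function('m')(O) = Mul(O, Rational(1, 14)) = Mul(Rational(1, 14), O))
Function('w')(h, Y) = Add(h, Mul(Rational(-1, 14), Y)) (Function('w')(h, Y) = Add(h, Mul(-1, Mul(Rational(1, 14), Y))) = Add(h, Mul(Rational(-1, 14), Y)))
Add(Mul(4989475, Pow(-398125, -1)), Mul(Function('w')(2169, 2041), Pow(1698381, -1))) = Add(Mul(4989475, Pow(-398125, -1)), Mul(Add(2169, Mul(Rational(-1, 14), 2041)), Pow(1698381, -1))) = Add(Mul(4989475, Rational(-1, 398125)), Mul(Add(2169, Rational(-2041, 14)), Rational(1, 1698381))) = Add(Rational(-199579, 15925), Mul(Rational(28325, 14), Rational(1, 1698381))) = Add(Rational(-199579, 15925), Rational(28325, 23777334)) = Rational(-677857923823, 54093434850)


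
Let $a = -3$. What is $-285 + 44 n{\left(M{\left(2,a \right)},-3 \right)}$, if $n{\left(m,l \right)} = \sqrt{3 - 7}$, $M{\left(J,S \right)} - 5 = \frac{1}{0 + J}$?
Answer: $-285 + 88 i \approx -285.0 + 88.0 i$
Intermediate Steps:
$M{\left(J,S \right)} = 5 + \frac{1}{J}$ ($M{\left(J,S \right)} = 5 + \frac{1}{0 + J} = 5 + \frac{1}{J}$)
$n{\left(m,l \right)} = 2 i$ ($n{\left(m,l \right)} = \sqrt{-4} = 2 i$)
$-285 + 44 n{\left(M{\left(2,a \right)},-3 \right)} = -285 + 44 \cdot 2 i = -285 + 88 i$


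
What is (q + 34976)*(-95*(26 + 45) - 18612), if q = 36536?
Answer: -1813329784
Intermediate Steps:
(q + 34976)*(-95*(26 + 45) - 18612) = (36536 + 34976)*(-95*(26 + 45) - 18612) = 71512*(-95*71 - 18612) = 71512*(-6745 - 18612) = 71512*(-25357) = -1813329784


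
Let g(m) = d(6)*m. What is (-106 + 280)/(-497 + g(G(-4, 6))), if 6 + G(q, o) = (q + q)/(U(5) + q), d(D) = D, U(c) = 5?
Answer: -174/581 ≈ -0.29948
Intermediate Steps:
G(q, o) = -6 + 2*q/(5 + q) (G(q, o) = -6 + (q + q)/(5 + q) = -6 + (2*q)/(5 + q) = -6 + 2*q/(5 + q))
g(m) = 6*m
(-106 + 280)/(-497 + g(G(-4, 6))) = (-106 + 280)/(-497 + 6*(2*(-15 - 2*(-4))/(5 - 4))) = 174/(-497 + 6*(2*(-15 + 8)/1)) = 174/(-497 + 6*(2*1*(-7))) = 174/(-497 + 6*(-14)) = 174/(-497 - 84) = 174/(-581) = 174*(-1/581) = -174/581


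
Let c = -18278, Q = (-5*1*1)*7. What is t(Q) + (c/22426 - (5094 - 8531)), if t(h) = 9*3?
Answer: 38832693/11213 ≈ 3463.2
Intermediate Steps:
Q = -35 (Q = -5*1*7 = -5*7 = -35)
t(h) = 27
t(Q) + (c/22426 - (5094 - 8531)) = 27 + (-18278/22426 - (5094 - 8531)) = 27 + (-18278*1/22426 - 1*(-3437)) = 27 + (-9139/11213 + 3437) = 27 + 38529942/11213 = 38832693/11213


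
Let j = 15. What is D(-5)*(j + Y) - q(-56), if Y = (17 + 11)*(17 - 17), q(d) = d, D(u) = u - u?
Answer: 56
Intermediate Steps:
D(u) = 0
Y = 0 (Y = 28*0 = 0)
D(-5)*(j + Y) - q(-56) = 0*(15 + 0) - 1*(-56) = 0*15 + 56 = 0 + 56 = 56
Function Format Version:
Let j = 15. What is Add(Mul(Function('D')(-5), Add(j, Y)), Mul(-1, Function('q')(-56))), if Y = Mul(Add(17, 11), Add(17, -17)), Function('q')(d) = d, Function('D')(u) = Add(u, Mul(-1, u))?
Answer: 56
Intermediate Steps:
Function('D')(u) = 0
Y = 0 (Y = Mul(28, 0) = 0)
Add(Mul(Function('D')(-5), Add(j, Y)), Mul(-1, Function('q')(-56))) = Add(Mul(0, Add(15, 0)), Mul(-1, -56)) = Add(Mul(0, 15), 56) = Add(0, 56) = 56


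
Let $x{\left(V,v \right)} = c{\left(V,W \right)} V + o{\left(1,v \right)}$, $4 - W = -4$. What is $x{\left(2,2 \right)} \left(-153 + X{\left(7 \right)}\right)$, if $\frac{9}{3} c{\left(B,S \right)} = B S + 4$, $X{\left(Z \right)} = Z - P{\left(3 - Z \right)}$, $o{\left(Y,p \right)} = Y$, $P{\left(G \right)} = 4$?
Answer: $-2150$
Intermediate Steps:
$W = 8$ ($W = 4 - -4 = 4 + 4 = 8$)
$X{\left(Z \right)} = -4 + Z$ ($X{\left(Z \right)} = Z - 4 = -4 + Z$)
$c{\left(B,S \right)} = \frac{4}{3} + \frac{B S}{3}$ ($c{\left(B,S \right)} = \frac{B S + 4}{3} = \frac{4 + B S}{3} = \frac{4}{3} + \frac{B S}{3}$)
$x{\left(V,v \right)} = 1 + V \left(\frac{4}{3} + \frac{8 V}{3}\right)$ ($x{\left(V,v \right)} = \left(\frac{4}{3} + \frac{1}{3} V 8\right) V + 1 = \left(\frac{4}{3} + \frac{8 V}{3}\right) V + 1 = V \left(\frac{4}{3} + \frac{8 V}{3}\right) + 1 = 1 + V \left(\frac{4}{3} + \frac{8 V}{3}\right)$)
$x{\left(2,2 \right)} \left(-153 + X{\left(7 \right)}\right) = \left(1 + \frac{4}{3} \cdot 2 \left(1 + 2 \cdot 2\right)\right) \left(-153 + \left(-4 + 7\right)\right) = \left(1 + \frac{4}{3} \cdot 2 \left(1 + 4\right)\right) \left(-153 + 3\right) = \left(1 + \frac{4}{3} \cdot 2 \cdot 5\right) \left(-150\right) = \left(1 + \frac{40}{3}\right) \left(-150\right) = \frac{43}{3} \left(-150\right) = -2150$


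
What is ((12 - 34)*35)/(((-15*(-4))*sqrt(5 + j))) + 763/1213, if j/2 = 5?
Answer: 763/1213 - 77*sqrt(15)/90 ≈ -2.6845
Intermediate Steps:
j = 10 (j = 2*5 = 10)
((12 - 34)*35)/(((-15*(-4))*sqrt(5 + j))) + 763/1213 = ((12 - 34)*35)/(((-15*(-4))*sqrt(5 + 10))) + 763/1213 = (-22*35)/((60*sqrt(15))) + 763*(1/1213) = -77*sqrt(15)/90 + 763/1213 = 763/1213 - 77*sqrt(15)/90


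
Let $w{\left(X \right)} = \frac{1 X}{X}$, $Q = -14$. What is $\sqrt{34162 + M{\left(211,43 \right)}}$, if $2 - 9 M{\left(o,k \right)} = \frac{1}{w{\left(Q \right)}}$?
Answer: $\frac{\sqrt{307459}}{3} \approx 184.83$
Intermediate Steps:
$w{\left(X \right)} = 1$ ($w{\left(X \right)} = \frac{X}{X} = 1$)
$M{\left(o,k \right)} = \frac{1}{9}$ ($M{\left(o,k \right)} = \frac{2}{9} - \frac{1}{9 \cdot 1} = \frac{2}{9} - \frac{1}{9} = \frac{1}{9}$)
$\sqrt{34162 + M{\left(211,43 \right)}} = \sqrt{34162 + \frac{1}{9}} = \sqrt{\frac{307459}{9}} = \frac{\sqrt{307459}}{3}$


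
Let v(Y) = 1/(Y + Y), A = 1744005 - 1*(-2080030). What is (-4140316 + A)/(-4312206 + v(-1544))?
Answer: 976675728/13316092129 ≈ 0.073346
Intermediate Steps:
A = 3824035 (A = 1744005 + 2080030 = 3824035)
v(Y) = 1/(2*Y)
(-4140316 + A)/(-4312206 + v(-1544)) = (-4140316 + 3824035)/(-4312206 + (½)/(-1544)) = -316281/(-4312206 + (½)*(-1/1544)) = -316281/(-4312206 - 1/3088) = -316281/(-13316092129/3088) = -316281*(-3088/13316092129) = 976675728/13316092129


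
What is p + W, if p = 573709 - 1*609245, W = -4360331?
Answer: -4395867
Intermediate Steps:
p = -35536 (p = 573709 - 609245 = -35536)
p + W = -35536 - 4360331 = -4395867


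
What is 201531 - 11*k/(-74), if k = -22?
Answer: 7456526/37 ≈ 2.0153e+5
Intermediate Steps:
201531 - 11*k/(-74) = 201531 - 11*(-22)/(-74) = 201531 + 242*(-1/74) = 201531 - 121/37 = 7456526/37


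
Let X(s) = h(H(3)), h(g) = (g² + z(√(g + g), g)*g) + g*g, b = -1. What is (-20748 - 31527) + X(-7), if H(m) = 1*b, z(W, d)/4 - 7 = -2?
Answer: -52293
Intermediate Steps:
z(W, d) = 20 (z(W, d) = 28 + 4*(-2) = 28 - 8 = 20)
H(m) = -1 (H(m) = 1*(-1) = -1)
h(g) = 2*g² + 20*g (h(g) = (g² + 20*g) + g*g = (g² + 20*g) + g² = 2*g² + 20*g)
X(s) = -18 (X(s) = 2*(-1)*(10 - 1) = 2*(-1)*9 = -18)
(-20748 - 31527) + X(-7) = (-20748 - 31527) - 18 = -52275 - 18 = -52293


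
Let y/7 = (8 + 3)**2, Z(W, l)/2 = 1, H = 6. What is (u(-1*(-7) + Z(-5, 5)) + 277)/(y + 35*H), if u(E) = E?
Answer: 286/1057 ≈ 0.27058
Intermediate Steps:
Z(W, l) = 2 (Z(W, l) = 2*1 = 2)
y = 847 (y = 7*(8 + 3)**2 = 7*11**2 = 7*121 = 847)
(u(-1*(-7) + Z(-5, 5)) + 277)/(y + 35*H) = ((-1*(-7) + 2) + 277)/(847 + 35*6) = ((7 + 2) + 277)/(847 + 210) = (9 + 277)/1057 = 286*(1/1057) = 286/1057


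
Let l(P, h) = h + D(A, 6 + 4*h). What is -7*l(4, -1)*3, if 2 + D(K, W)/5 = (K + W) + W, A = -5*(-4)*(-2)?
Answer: 4011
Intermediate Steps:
A = -40 (A = 20*(-2) = -40)
D(K, W) = -10 + 5*K + 10*W (D(K, W) = -10 + 5*((K + W) + W) = -10 + 5*(K + 2*W) = -10 + (5*K + 10*W) = -10 + 5*K + 10*W)
l(P, h) = -150 + 41*h (l(P, h) = h + (-10 + 5*(-40) + 10*(6 + 4*h)) = h + (-10 - 200 + (60 + 40*h)) = h + (-150 + 40*h) = -150 + 41*h)
-7*l(4, -1)*3 = -7*(-150 + 41*(-1))*3 = -7*(-150 - 41)*3 = -7*(-191)*3 = 1337*3 = 4011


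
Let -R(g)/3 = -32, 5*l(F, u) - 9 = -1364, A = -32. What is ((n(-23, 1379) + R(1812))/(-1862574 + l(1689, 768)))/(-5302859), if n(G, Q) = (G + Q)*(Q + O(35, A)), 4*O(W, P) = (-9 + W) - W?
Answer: 1866969/9878404373855 ≈ 1.8900e-7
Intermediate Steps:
O(W, P) = -9/4 (O(W, P) = ((-9 + W) - W)/4 = (¼)*(-9) = -9/4)
l(F, u) = -271 (l(F, u) = 9/5 + (⅕)*(-1364) = 9/5 - 1364/5 = -271)
n(G, Q) = (-9/4 + Q)*(G + Q) (n(G, Q) = (G + Q)*(Q - 9/4) = (G + Q)*(-9/4 + Q) = (-9/4 + Q)*(G + Q))
R(g) = 96 (R(g) = -3*(-32) = 96)
((n(-23, 1379) + R(1812))/(-1862574 + l(1689, 768)))/(-5302859) = (((1379² - 9/4*(-23) - 9/4*1379 - 23*1379) + 96)/(-1862574 - 271))/(-5302859) = (((1901641 + 207/4 - 12411/4 - 31717) + 96)/(-1862845))*(-1/5302859) = ((1866873 + 96)*(-1/1862845))*(-1/5302859) = (1866969*(-1/1862845))*(-1/5302859) = -1866969/1862845*(-1/5302859) = 1866969/9878404373855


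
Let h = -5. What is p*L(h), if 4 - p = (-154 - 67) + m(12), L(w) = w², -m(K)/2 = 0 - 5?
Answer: 5375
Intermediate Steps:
m(K) = 10 (m(K) = -2*(0 - 5) = -2*(-5) = 10)
p = 215 (p = 4 - ((-154 - 67) + 10) = 4 - (-221 + 10) = 4 - 1*(-211) = 4 + 211 = 215)
p*L(h) = 215*(-5)² = 215*25 = 5375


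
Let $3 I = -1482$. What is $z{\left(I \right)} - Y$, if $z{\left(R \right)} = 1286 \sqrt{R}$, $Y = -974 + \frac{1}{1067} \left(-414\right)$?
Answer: $\frac{1039672}{1067} + 1286 i \sqrt{494} \approx 974.39 + 28583.0 i$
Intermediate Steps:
$Y = - \frac{1039672}{1067}$ ($Y = -974 + \frac{1}{1067} \left(-414\right) = -974 - \frac{414}{1067} = - \frac{1039672}{1067} \approx -974.39$)
$I = -494$ ($I = \frac{1}{3} \left(-1482\right) = -494$)
$z{\left(I \right)} - Y = 1286 \sqrt{-494} - - \frac{1039672}{1067} = 1286 i \sqrt{494} + \frac{1039672}{1067} = \frac{1039672}{1067} + 1286 i \sqrt{494}$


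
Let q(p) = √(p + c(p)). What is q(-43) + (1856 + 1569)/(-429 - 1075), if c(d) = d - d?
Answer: -3425/1504 + I*√43 ≈ -2.2773 + 6.5574*I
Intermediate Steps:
c(d) = 0
q(p) = √p (q(p) = √(p + 0) = √p)
q(-43) + (1856 + 1569)/(-429 - 1075) = √(-43) + (1856 + 1569)/(-429 - 1075) = I*√43 + 3425/(-1504) = I*√43 + 3425*(-1/1504) = I*√43 - 3425/1504 = -3425/1504 + I*√43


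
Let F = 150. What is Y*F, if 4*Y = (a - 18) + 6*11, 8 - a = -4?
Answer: 2250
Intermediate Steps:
a = 12 (a = 8 - 1*(-4) = 8 + 4 = 12)
Y = 15 (Y = ((12 - 18) + 6*11)/4 = (-6 + 66)/4 = (¼)*60 = 15)
Y*F = 15*150 = 2250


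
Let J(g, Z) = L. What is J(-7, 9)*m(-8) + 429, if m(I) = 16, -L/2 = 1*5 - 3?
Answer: 365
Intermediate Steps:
L = -4 (L = -2*(1*5 - 3) = -2*(5 - 3) = -2*2 = -4)
J(g, Z) = -4
J(-7, 9)*m(-8) + 429 = -4*16 + 429 = -64 + 429 = 365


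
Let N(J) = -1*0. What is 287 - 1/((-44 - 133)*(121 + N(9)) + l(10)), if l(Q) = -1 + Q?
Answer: 6144097/21408 ≈ 287.00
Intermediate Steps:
N(J) = 0
287 - 1/((-44 - 133)*(121 + N(9)) + l(10)) = 287 - 1/((-44 - 133)*(121 + 0) + (-1 + 10)) = 287 - 1/(-177*121 + 9) = 287 - 1/(-21417 + 9) = 287 - 1/(-21408) = 287 - 1*(-1/21408) = 287 + 1/21408 = 6144097/21408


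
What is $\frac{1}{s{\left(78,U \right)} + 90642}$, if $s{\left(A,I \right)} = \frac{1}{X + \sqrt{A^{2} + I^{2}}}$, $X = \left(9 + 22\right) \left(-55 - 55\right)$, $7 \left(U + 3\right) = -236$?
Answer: $\frac{51612708958780}{4678279150296365029} + \frac{7 \sqrt{364165}}{4678279150296365029} \approx 1.1032 \cdot 10^{-5}$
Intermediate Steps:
$U = - \frac{257}{7}$ ($U = -3 + \frac{1}{7} \left(-236\right) = -3 - \frac{236}{7} = - \frac{257}{7} \approx -36.714$)
$X = -3410$ ($X = 31 \left(-110\right) = -3410$)
$s{\left(A,I \right)} = \frac{1}{-3410 + \sqrt{A^{2} + I^{2}}}$
$\frac{1}{s{\left(78,U \right)} + 90642} = \frac{1}{\frac{1}{-3410 + \sqrt{78^{2} + \left(- \frac{257}{7}\right)^{2}}} + 90642} = \frac{1}{\frac{1}{-3410 + \sqrt{6084 + \frac{66049}{49}}} + 90642} = \frac{1}{\frac{1}{-3410 + \sqrt{\frac{364165}{49}}} + 90642} = \frac{1}{\frac{1}{-3410 + \frac{\sqrt{364165}}{7}} + 90642} = \frac{1}{90642 + \frac{1}{-3410 + \frac{\sqrt{364165}}{7}}}$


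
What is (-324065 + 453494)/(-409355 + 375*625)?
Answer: -129429/174980 ≈ -0.73968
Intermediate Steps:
(-324065 + 453494)/(-409355 + 375*625) = 129429/(-409355 + 234375) = 129429/(-174980) = 129429*(-1/174980) = -129429/174980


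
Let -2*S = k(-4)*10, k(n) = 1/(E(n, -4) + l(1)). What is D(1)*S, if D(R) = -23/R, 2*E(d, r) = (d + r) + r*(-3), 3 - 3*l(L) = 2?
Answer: 345/7 ≈ 49.286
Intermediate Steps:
l(L) = 1/3 (l(L) = 1 - 1/3*2 = 1 - 2/3 = 1/3)
E(d, r) = d/2 - r (E(d, r) = ((d + r) + r*(-3))/2 = ((d + r) - 3*r)/2 = (d - 2*r)/2 = d/2 - r)
k(n) = 1/(13/3 + n/2) (k(n) = 1/((n/2 - 1*(-4)) + 1/3) = 1/((n/2 + 4) + 1/3) = 1/((4 + n/2) + 1/3) = 1/(13/3 + n/2))
S = -15/7 (S = -6/(26 + 3*(-4))*10/2 = -6/(26 - 12)*10/2 = -6/14*10/2 = -6*(1/14)*10/2 = -3*10/14 = -1/2*30/7 = -15/7 ≈ -2.1429)
D(1)*S = -23/1*(-15/7) = -23*1*(-15/7) = -23*(-15/7) = 345/7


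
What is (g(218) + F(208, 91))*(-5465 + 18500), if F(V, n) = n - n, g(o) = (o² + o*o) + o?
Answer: 1241792310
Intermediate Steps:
g(o) = o + 2*o² (g(o) = (o² + o²) + o = 2*o² + o = o + 2*o²)
F(V, n) = 0
(g(218) + F(208, 91))*(-5465 + 18500) = (218*(1 + 2*218) + 0)*(-5465 + 18500) = (218*(1 + 436) + 0)*13035 = (218*437 + 0)*13035 = (95266 + 0)*13035 = 95266*13035 = 1241792310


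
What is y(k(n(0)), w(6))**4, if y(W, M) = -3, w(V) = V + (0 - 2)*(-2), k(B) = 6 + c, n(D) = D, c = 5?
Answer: 81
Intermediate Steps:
k(B) = 11 (k(B) = 6 + 5 = 11)
w(V) = 4 + V (w(V) = V - 2*(-2) = V + 4 = 4 + V)
y(k(n(0)), w(6))**4 = (-3)**4 = 81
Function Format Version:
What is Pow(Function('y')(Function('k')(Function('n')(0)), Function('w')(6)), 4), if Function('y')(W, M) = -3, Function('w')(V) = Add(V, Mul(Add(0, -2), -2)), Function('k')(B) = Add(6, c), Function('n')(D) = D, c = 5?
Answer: 81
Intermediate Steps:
Function('k')(B) = 11 (Function('k')(B) = Add(6, 5) = 11)
Function('w')(V) = Add(4, V) (Function('w')(V) = Add(V, Mul(-2, -2)) = Add(V, 4) = Add(4, V))
Pow(Function('y')(Function('k')(Function('n')(0)), Function('w')(6)), 4) = Pow(-3, 4) = 81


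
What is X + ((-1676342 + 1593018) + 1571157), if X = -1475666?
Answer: 12167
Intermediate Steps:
X + ((-1676342 + 1593018) + 1571157) = -1475666 + ((-1676342 + 1593018) + 1571157) = -1475666 + (-83324 + 1571157) = -1475666 + 1487833 = 12167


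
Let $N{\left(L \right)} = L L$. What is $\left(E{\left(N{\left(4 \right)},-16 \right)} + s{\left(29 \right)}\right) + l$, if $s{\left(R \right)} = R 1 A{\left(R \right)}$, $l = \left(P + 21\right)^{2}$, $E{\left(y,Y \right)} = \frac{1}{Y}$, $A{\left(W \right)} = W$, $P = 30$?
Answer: $\frac{55071}{16} \approx 3441.9$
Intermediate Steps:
$N{\left(L \right)} = L^{2}$
$l = 2601$ ($l = \left(30 + 21\right)^{2} = 51^{2} = 2601$)
$s{\left(R \right)} = R^{2}$ ($s{\left(R \right)} = R 1 R = R R = R^{2}$)
$\left(E{\left(N{\left(4 \right)},-16 \right)} + s{\left(29 \right)}\right) + l = \left(\frac{1}{-16} + 29^{2}\right) + 2601 = \left(- \frac{1}{16} + 841\right) + 2601 = \frac{13455}{16} + 2601 = \frac{55071}{16}$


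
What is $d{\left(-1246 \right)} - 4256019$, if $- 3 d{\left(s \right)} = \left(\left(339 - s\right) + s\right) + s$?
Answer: $- \frac{12767150}{3} \approx -4.2557 \cdot 10^{6}$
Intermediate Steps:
$d{\left(s \right)} = -113 - \frac{s}{3}$ ($d{\left(s \right)} = - \frac{\left(\left(339 - s\right) + s\right) + s}{3} = - \frac{339 + s}{3} = -113 - \frac{s}{3}$)
$d{\left(-1246 \right)} - 4256019 = \left(-113 - - \frac{1246}{3}\right) - 4256019 = \left(-113 + \frac{1246}{3}\right) - 4256019 = \frac{907}{3} - 4256019 = - \frac{12767150}{3}$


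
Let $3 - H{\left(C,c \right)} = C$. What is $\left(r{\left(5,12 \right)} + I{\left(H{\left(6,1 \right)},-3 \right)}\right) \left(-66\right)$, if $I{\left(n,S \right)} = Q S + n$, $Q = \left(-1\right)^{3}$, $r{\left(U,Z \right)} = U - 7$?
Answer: $132$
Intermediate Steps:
$H{\left(C,c \right)} = 3 - C$
$r{\left(U,Z \right)} = -7 + U$ ($r{\left(U,Z \right)} = U - 7 = -7 + U$)
$Q = -1$
$I{\left(n,S \right)} = n - S$ ($I{\left(n,S \right)} = - S + n = n - S$)
$\left(r{\left(5,12 \right)} + I{\left(H{\left(6,1 \right)},-3 \right)}\right) \left(-66\right) = \left(\left(-7 + 5\right) + \left(\left(3 - 6\right) - -3\right)\right) \left(-66\right) = \left(-2 + \left(\left(3 - 6\right) + 3\right)\right) \left(-66\right) = \left(-2 + \left(-3 + 3\right)\right) \left(-66\right) = \left(-2 + 0\right) \left(-66\right) = \left(-2\right) \left(-66\right) = 132$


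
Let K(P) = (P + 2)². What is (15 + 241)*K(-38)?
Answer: 331776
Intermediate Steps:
K(P) = (2 + P)²
(15 + 241)*K(-38) = (15 + 241)*(2 - 38)² = 256*(-36)² = 256*1296 = 331776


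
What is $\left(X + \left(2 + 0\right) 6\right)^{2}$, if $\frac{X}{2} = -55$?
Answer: $9604$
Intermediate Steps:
$X = -110$ ($X = 2 \left(-55\right) = -110$)
$\left(X + \left(2 + 0\right) 6\right)^{2} = \left(-110 + \left(2 + 0\right) 6\right)^{2} = \left(-110 + 2 \cdot 6\right)^{2} = \left(-110 + 12\right)^{2} = \left(-98\right)^{2} = 9604$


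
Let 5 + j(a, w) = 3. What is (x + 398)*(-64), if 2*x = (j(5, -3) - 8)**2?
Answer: -28672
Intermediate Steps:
j(a, w) = -2 (j(a, w) = -5 + 3 = -2)
x = 50 (x = (-2 - 8)**2/2 = (1/2)*(-10)**2 = (1/2)*100 = 50)
(x + 398)*(-64) = (50 + 398)*(-64) = 448*(-64) = -28672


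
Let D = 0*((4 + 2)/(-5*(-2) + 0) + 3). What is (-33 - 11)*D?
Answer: 0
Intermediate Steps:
D = 0 (D = 0*(6/(10 + 0) + 3) = 0*(6/10 + 3) = 0*(6*(⅒) + 3) = 0*(⅗ + 3) = 0*(18/5) = 0)
(-33 - 11)*D = (-33 - 11)*0 = -44*0 = 0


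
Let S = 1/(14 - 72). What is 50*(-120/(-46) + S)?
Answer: 86425/667 ≈ 129.57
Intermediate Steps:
S = -1/58 (S = 1/(-58) = -1/58 ≈ -0.017241)
50*(-120/(-46) + S) = 50*(-120/(-46) - 1/58) = 50*(-120*(-1/46) - 1/58) = 50*(60/23 - 1/58) = 50*(3457/1334) = 86425/667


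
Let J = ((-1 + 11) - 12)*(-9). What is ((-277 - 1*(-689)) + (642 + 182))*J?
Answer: 22248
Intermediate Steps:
J = 18 (J = (10 - 12)*(-9) = -2*(-9) = 18)
((-277 - 1*(-689)) + (642 + 182))*J = ((-277 - 1*(-689)) + (642 + 182))*18 = ((-277 + 689) + 824)*18 = (412 + 824)*18 = 1236*18 = 22248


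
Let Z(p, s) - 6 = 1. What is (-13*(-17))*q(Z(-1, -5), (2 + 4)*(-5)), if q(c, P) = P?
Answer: -6630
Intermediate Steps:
Z(p, s) = 7 (Z(p, s) = 6 + 1 = 7)
(-13*(-17))*q(Z(-1, -5), (2 + 4)*(-5)) = (-13*(-17))*((2 + 4)*(-5)) = 221*(6*(-5)) = 221*(-30) = -6630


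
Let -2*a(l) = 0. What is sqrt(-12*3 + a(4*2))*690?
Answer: 4140*I ≈ 4140.0*I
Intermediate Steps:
a(l) = 0 (a(l) = -1/2*0 = 0)
sqrt(-12*3 + a(4*2))*690 = sqrt(-12*3 + 0)*690 = sqrt(-36 + 0)*690 = sqrt(-36)*690 = (6*I)*690 = 4140*I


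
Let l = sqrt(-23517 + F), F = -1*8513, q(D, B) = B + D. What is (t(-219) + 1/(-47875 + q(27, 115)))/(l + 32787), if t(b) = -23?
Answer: -11998511940/17104633657489 + 1097860*I*sqrt(32030)/51313900972467 ≈ -0.00070148 + 3.829e-6*I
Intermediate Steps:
F = -8513
l = I*sqrt(32030) (l = sqrt(-23517 - 8513) = sqrt(-32030) = I*sqrt(32030) ≈ 178.97*I)
(t(-219) + 1/(-47875 + q(27, 115)))/(l + 32787) = (-23 + 1/(-47875 + (115 + 27)))/(I*sqrt(32030) + 32787) = (-23 + 1/(-47875 + 142))/(32787 + I*sqrt(32030)) = (-23 + 1/(-47733))/(32787 + I*sqrt(32030)) = (-23 - 1/47733)/(32787 + I*sqrt(32030)) = -1097860/(47733*(32787 + I*sqrt(32030)))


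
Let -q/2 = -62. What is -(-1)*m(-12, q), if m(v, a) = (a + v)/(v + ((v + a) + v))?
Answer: 14/11 ≈ 1.2727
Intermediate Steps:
q = 124 (q = -2*(-62) = 124)
m(v, a) = (a + v)/(a + 3*v) (m(v, a) = (a + v)/(v + ((a + v) + v)) = (a + v)/(v + (a + 2*v)) = (a + v)/(a + 3*v))
-(-1)*m(-12, q) = -(-1)*(124 - 12)/(124 + 3*(-12)) = -(-1)*112/(124 - 36) = -(-1)*112/88 = -(-1)*(1/88)*112 = -(-1)*14/11 = -1*(-14/11) = 14/11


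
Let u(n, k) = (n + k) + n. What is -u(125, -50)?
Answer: -200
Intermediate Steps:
u(n, k) = k + 2*n (u(n, k) = (k + n) + n = k + 2*n)
-u(125, -50) = -(-50 + 2*125) = -(-50 + 250) = -1*200 = -200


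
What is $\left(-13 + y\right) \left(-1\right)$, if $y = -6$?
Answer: $19$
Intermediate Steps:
$\left(-13 + y\right) \left(-1\right) = \left(-13 - 6\right) \left(-1\right) = \left(-19\right) \left(-1\right) = 19$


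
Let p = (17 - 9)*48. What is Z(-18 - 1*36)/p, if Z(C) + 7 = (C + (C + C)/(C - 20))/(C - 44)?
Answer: -11719/696192 ≈ -0.016833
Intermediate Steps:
p = 384 (p = 8*48 = 384)
Z(C) = -7 + (C + 2*C/(-20 + C))/(-44 + C) (Z(C) = -7 + (C + (C + C)/(C - 20))/(C - 44) = -7 + (C + (2*C)/(-20 + C))/(-44 + C) = -7 + (C + 2*C/(-20 + C))/(-44 + C))
Z(-18 - 1*36)/p = (2*(-3080 - 3*(-18 - 1*36)**2 + 215*(-18 - 1*36))/(880 + (-18 - 1*36)**2 - 64*(-18 - 1*36)))/384 = (2*(-3080 - 3*(-18 - 36)**2 + 215*(-18 - 36))/(880 + (-18 - 36)**2 - 64*(-18 - 36)))*(1/384) = (2*(-3080 - 3*(-54)**2 + 215*(-54))/(880 + (-54)**2 - 64*(-54)))*(1/384) = (2*(-3080 - 3*2916 - 11610)/(880 + 2916 + 3456))*(1/384) = (2*(-3080 - 8748 - 11610)/7252)*(1/384) = (2*(1/7252)*(-23438))*(1/384) = -11719/1813*1/384 = -11719/696192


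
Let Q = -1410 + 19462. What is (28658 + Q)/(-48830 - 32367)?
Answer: -46710/81197 ≈ -0.57527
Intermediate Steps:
Q = 18052
(28658 + Q)/(-48830 - 32367) = (28658 + 18052)/(-48830 - 32367) = 46710/(-81197) = 46710*(-1/81197) = -46710/81197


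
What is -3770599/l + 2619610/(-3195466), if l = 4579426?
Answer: -12022565523997/7316700041258 ≈ -1.6432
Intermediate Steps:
-3770599/l + 2619610/(-3195466) = -3770599/4579426 + 2619610/(-3195466) = -3770599*1/4579426 + 2619610*(-1/3195466) = -3770599/4579426 - 1309805/1597733 = -12022565523997/7316700041258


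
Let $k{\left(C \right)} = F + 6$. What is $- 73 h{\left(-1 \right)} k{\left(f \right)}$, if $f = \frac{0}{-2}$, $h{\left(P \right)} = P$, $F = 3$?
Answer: $657$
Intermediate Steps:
$f = 0$ ($f = 0 \left(- \frac{1}{2}\right) = 0$)
$k{\left(C \right)} = 9$ ($k{\left(C \right)} = 3 + 6 = 9$)
$- 73 h{\left(-1 \right)} k{\left(f \right)} = \left(-73\right) \left(-1\right) 9 = 73 \cdot 9 = 657$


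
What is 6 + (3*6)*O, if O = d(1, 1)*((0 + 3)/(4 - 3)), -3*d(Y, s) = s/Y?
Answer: -12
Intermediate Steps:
d(Y, s) = -s/(3*Y)
O = -1 (O = (-⅓*1/1)*((0 + 3)/(4 - 3)) = (-⅓*1*1)*(3/1) = -1 ≈ -1.0000)
6 + (3*6)*O = 6 + (3*6)*(-1) = 6 + 18*(-1) = 6 - 18 = -12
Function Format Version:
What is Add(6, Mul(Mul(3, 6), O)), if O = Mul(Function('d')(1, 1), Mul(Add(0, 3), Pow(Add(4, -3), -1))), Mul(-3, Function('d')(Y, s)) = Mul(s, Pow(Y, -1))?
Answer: -12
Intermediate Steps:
Function('d')(Y, s) = Mul(Rational(-1, 3), s, Pow(Y, -1)) (Function('d')(Y, s) = Mul(Rational(-1, 3), Mul(s, Pow(Y, -1))) = Mul(Rational(-1, 3), s, Pow(Y, -1)))
O = -1 (O = Mul(Mul(Rational(-1, 3), 1, Pow(1, -1)), Mul(Add(0, 3), Pow(Add(4, -3), -1))) = Mul(Mul(Rational(-1, 3), 1, 1), Mul(3, Pow(1, -1))) = Mul(Rational(-1, 3), Mul(3, 1)) = Mul(Rational(-1, 3), 3) = -1)
Add(6, Mul(Mul(3, 6), O)) = Add(6, Mul(Mul(3, 6), -1)) = Add(6, Mul(18, -1)) = Add(6, -18) = -12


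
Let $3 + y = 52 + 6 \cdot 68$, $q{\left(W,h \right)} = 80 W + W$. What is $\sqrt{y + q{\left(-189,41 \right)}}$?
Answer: $2 i \sqrt{3713} \approx 121.87 i$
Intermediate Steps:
$q{\left(W,h \right)} = 81 W$
$y = 457$ ($y = -3 + \left(52 + 6 \cdot 68\right) = -3 + \left(52 + 408\right) = -3 + 460 = 457$)
$\sqrt{y + q{\left(-189,41 \right)}} = \sqrt{457 + 81 \left(-189\right)} = \sqrt{457 - 15309} = \sqrt{-14852} = 2 i \sqrt{3713}$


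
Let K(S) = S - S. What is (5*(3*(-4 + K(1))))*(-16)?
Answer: 960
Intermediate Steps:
K(S) = 0
(5*(3*(-4 + K(1))))*(-16) = (5*(3*(-4 + 0)))*(-16) = (5*(3*(-4)))*(-16) = (5*(-12))*(-16) = -60*(-16) = 960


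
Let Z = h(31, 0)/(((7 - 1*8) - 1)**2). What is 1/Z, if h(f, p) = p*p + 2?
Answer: 2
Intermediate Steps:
h(f, p) = 2 + p**2 (h(f, p) = p**2 + 2 = 2 + p**2)
Z = 1/2 (Z = (2 + 0**2)/(((7 - 1*8) - 1)**2) = (2 + 0)/(((7 - 8) - 1)**2) = 2/((-1 - 1)**2) = 2/((-2)**2) = 2/4 = 2*(1/4) = 1/2 ≈ 0.50000)
1/Z = 1/(1/2) = 2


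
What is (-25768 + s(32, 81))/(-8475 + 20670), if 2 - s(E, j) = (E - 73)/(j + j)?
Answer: -4174051/1975590 ≈ -2.1128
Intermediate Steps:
s(E, j) = 2 - (-73 + E)/(2*j) (s(E, j) = 2 - (E - 73)/(j + j) = 2 - (-73 + E)/(2*j))
(-25768 + s(32, 81))/(-8475 + 20670) = (-25768 + (½)*(73 - 1*32 + 4*81)/81)/(-8475 + 20670) = (-25768 + (½)*(1/81)*(73 - 32 + 324))/12195 = (-25768 + (½)*(1/81)*365)*(1/12195) = (-25768 + 365/162)*(1/12195) = -4174051/162*1/12195 = -4174051/1975590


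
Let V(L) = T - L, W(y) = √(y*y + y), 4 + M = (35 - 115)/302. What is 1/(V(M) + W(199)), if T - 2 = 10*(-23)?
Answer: -637673/29234857 - 114005*√398/116939428 ≈ -0.041261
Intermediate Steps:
T = -228 (T = 2 + 10*(-23) = 2 - 230 = -228)
M = -644/151 (M = -4 + (35 - 115)/302 = -4 - 80*1/302 = -4 - 40/151 = -644/151 ≈ -4.2649)
W(y) = √(y + y²) (W(y) = √(y² + y) = √(y + y²))
V(L) = -228 - L
1/(V(M) + W(199)) = 1/((-228 - 1*(-644/151)) + √(199*(1 + 199))) = 1/((-228 + 644/151) + √(199*200)) = 1/(-33784/151 + √39800) = 1/(-33784/151 + 10*√398)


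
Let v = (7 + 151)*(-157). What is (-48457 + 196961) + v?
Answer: 123698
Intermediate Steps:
v = -24806 (v = 158*(-157) = -24806)
(-48457 + 196961) + v = (-48457 + 196961) - 24806 = 148504 - 24806 = 123698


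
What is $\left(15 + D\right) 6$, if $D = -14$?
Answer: $6$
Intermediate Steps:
$\left(15 + D\right) 6 = \left(15 - 14\right) 6 = 1 \cdot 6 = 6$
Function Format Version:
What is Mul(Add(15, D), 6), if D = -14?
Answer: 6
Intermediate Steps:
Mul(Add(15, D), 6) = Mul(Add(15, -14), 6) = Mul(1, 6) = 6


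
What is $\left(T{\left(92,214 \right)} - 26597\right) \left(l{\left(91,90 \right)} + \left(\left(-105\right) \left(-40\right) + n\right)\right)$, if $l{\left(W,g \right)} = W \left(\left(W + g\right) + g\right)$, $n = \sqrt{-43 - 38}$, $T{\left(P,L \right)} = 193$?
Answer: $-762045844 - 237636 i \approx -7.6205 \cdot 10^{8} - 2.3764 \cdot 10^{5} i$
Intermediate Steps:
$n = 9 i$ ($n = \sqrt{-81} = 9 i \approx 9.0 i$)
$l{\left(W,g \right)} = W \left(W + 2 g\right)$
$\left(T{\left(92,214 \right)} - 26597\right) \left(l{\left(91,90 \right)} + \left(\left(-105\right) \left(-40\right) + n\right)\right) = \left(193 - 26597\right) \left(91 \left(91 + 2 \cdot 90\right) + \left(\left(-105\right) \left(-40\right) + 9 i\right)\right) = - 26404 \left(91 \left(91 + 180\right) + \left(4200 + 9 i\right)\right) = - 26404 \left(91 \cdot 271 + \left(4200 + 9 i\right)\right) = - 26404 \left(24661 + \left(4200 + 9 i\right)\right) = - 26404 \left(28861 + 9 i\right) = -762045844 - 237636 i$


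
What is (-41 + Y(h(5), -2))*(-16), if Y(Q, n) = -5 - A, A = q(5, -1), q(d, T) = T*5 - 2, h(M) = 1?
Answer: 624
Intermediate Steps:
q(d, T) = -2 + 5*T (q(d, T) = 5*T - 2 = -2 + 5*T)
A = -7 (A = -2 + 5*(-1) = -2 - 5 = -7)
Y(Q, n) = 2 (Y(Q, n) = -5 - 1*(-7) = -5 + 7 = 2)
(-41 + Y(h(5), -2))*(-16) = (-41 + 2)*(-16) = -39*(-16) = 624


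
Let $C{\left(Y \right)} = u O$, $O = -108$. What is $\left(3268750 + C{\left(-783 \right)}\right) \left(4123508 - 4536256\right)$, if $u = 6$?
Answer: $-1348902564296$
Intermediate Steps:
$C{\left(Y \right)} = -648$ ($C{\left(Y \right)} = 6 \left(-108\right) = -648$)
$\left(3268750 + C{\left(-783 \right)}\right) \left(4123508 - 4536256\right) = \left(3268750 - 648\right) \left(4123508 - 4536256\right) = 3268102 \left(-412748\right) = -1348902564296$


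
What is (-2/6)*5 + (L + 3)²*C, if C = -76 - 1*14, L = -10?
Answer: -13235/3 ≈ -4411.7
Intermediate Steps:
C = -90 (C = -76 - 14 = -90)
(-2/6)*5 + (L + 3)²*C = (-2/6)*5 + (-10 + 3)²*(-90) = ((⅙)*(-2))*5 + (-7)²*(-90) = -⅓*5 + 49*(-90) = -5/3 - 4410 = -13235/3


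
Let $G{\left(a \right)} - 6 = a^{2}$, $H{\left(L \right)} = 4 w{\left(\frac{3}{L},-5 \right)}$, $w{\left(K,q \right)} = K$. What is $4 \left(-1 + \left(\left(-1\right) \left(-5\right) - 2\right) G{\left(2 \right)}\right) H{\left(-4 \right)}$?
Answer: $-348$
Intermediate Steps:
$H{\left(L \right)} = \frac{12}{L}$ ($H{\left(L \right)} = 4 \frac{3}{L} = \frac{12}{L}$)
$G{\left(a \right)} = 6 + a^{2}$
$4 \left(-1 + \left(\left(-1\right) \left(-5\right) - 2\right) G{\left(2 \right)}\right) H{\left(-4 \right)} = 4 \left(-1 + \left(\left(-1\right) \left(-5\right) - 2\right) \left(6 + 2^{2}\right)\right) \frac{12}{-4} = 4 \left(-1 + \left(5 - 2\right) \left(6 + 4\right)\right) 12 \left(- \frac{1}{4}\right) = 4 \left(-1 + 3 \cdot 10\right) \left(-3\right) = 4 \left(-1 + 30\right) \left(-3\right) = 4 \cdot 29 \left(-3\right) = 116 \left(-3\right) = -348$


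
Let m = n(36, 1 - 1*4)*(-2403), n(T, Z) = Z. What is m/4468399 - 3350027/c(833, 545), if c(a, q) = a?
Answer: -880544193628/218951551 ≈ -4021.6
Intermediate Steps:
m = 7209 (m = (1 - 1*4)*(-2403) = (1 - 4)*(-2403) = -3*(-2403) = 7209)
m/4468399 - 3350027/c(833, 545) = 7209/4468399 - 3350027/833 = -880544193628/218951551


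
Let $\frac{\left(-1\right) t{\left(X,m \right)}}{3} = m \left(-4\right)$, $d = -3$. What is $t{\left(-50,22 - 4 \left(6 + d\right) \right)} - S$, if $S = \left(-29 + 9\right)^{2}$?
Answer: $-280$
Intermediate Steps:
$S = 400$ ($S = \left(-20\right)^{2} = 400$)
$t{\left(X,m \right)} = 12 m$ ($t{\left(X,m \right)} = - 3 m \left(-4\right) = - 3 \left(- 4 m\right) = 12 m$)
$t{\left(-50,22 - 4 \left(6 + d\right) \right)} - S = 12 \left(22 - 4 \left(6 - 3\right)\right) - 400 = 12 \left(22 - 12\right) - 400 = 12 \cdot 10 - 400 = 120 - 400 = -280$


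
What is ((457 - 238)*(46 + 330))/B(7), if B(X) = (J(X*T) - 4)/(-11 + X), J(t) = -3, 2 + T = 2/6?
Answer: 329376/7 ≈ 47054.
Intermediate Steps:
T = -5/3 (T = -2 + 2/6 = -2 + 2*(⅙) = -2 + ⅓ = -5/3 ≈ -1.6667)
B(X) = -7/(-11 + X) (B(X) = (-3 - 4)/(-11 + X) = -7/(-11 + X))
((457 - 238)*(46 + 330))/B(7) = ((457 - 238)*(46 + 330))/((-7/(-11 + 7))) = (219*376)/((-7/(-4))) = 82344/((-7*(-¼))) = 82344/(7/4) = 82344*(4/7) = 329376/7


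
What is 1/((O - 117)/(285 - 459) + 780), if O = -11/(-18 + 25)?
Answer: 609/475435 ≈ 0.0012809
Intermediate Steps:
O = -11/7 ≈ -1.5714
1/((O - 117)/(285 - 459) + 780) = 1/((-11/7 - 117)/(285 - 459) + 780) = 1/(-830/7/(-174) + 780) = 1/(-830/7*(-1/174) + 780) = 1/(415/609 + 780) = 1/(475435/609) = 609/475435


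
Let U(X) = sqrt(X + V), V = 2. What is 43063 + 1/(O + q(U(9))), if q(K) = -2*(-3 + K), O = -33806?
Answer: 12299222947857/285609989 + sqrt(11)/571219978 ≈ 43063.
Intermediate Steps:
U(X) = sqrt(2 + X) (U(X) = sqrt(X + 2) = sqrt(2 + X))
q(K) = 6 - 2*K
43063 + 1/(O + q(U(9))) = 43063 + 1/(-33806 + (6 - 2*sqrt(2 + 9))) = 43063 + 1/(-33806 + (6 - 2*sqrt(11))) = 43063 + 1/(-33800 - 2*sqrt(11))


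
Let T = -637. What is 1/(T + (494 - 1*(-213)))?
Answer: 1/70 ≈ 0.014286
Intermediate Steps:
1/(T + (494 - 1*(-213))) = 1/(-637 + (494 - 1*(-213))) = 1/(-637 + (494 + 213)) = 1/(-637 + 707) = 1/70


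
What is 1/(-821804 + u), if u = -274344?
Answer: -1/1096148 ≈ -9.1229e-7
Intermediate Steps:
1/(-821804 + u) = 1/(-821804 - 274344) = 1/(-1096148) = -1/1096148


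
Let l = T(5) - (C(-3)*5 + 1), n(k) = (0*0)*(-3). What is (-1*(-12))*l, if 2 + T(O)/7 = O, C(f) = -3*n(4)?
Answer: 240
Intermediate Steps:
n(k) = 0 (n(k) = 0*(-3) = 0)
C(f) = 0 (C(f) = -3*0 = 0)
T(O) = -14 + 7*O
l = 20 (l = (-14 + 7*5) - (0*5 + 1) = (-14 + 35) - (0 + 1) = 21 - 1*1 = 21 - 1 = 20)
(-1*(-12))*l = -1*(-12)*20 = 12*20 = 240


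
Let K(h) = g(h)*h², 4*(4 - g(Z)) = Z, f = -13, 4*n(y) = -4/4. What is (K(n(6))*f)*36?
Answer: -7605/64 ≈ -118.83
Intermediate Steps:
n(y) = -¼ (n(y) = (-4/4)/4 = (-4*¼)/4 = (¼)*(-1) = -¼)
g(Z) = 4 - Z/4
K(h) = h²*(4 - h/4) (K(h) = (4 - h/4)*h² = h²*(4 - h/4))
(K(n(6))*f)*36 = (((-¼)²*(16 - 1*(-¼))/4)*(-13))*36 = (((¼)*(1/16)*(16 + ¼))*(-13))*36 = (((¼)*(1/16)*(65/4))*(-13))*36 = ((65/256)*(-13))*36 = -845/256*36 = -7605/64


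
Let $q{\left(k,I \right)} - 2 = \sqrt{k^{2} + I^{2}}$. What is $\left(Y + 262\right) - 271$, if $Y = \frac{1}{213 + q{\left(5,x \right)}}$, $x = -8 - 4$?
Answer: $- \frac{2051}{228} \approx -8.9956$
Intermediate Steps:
$x = -12$
$q{\left(k,I \right)} = 2 + \sqrt{I^{2} + k^{2}}$ ($q{\left(k,I \right)} = 2 + \sqrt{k^{2} + I^{2}} = 2 + \sqrt{I^{2} + k^{2}}$)
$Y = \frac{1}{228}$ ($Y = \frac{1}{213 + \left(2 + \sqrt{\left(-12\right)^{2} + 5^{2}}\right)} = \frac{1}{213 + \left(2 + \sqrt{144 + 25}\right)} = \frac{1}{213 + \left(2 + \sqrt{169}\right)} = \frac{1}{213 + \left(2 + 13\right)} = \frac{1}{213 + 15} = \frac{1}{228} \approx 0.004386$)
$\left(Y + 262\right) - 271 = \left(\frac{1}{228} + 262\right) - 271 = \frac{59737}{228} - 271 = - \frac{2051}{228}$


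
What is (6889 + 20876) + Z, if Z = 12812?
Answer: 40577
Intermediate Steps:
(6889 + 20876) + Z = (6889 + 20876) + 12812 = 27765 + 12812 = 40577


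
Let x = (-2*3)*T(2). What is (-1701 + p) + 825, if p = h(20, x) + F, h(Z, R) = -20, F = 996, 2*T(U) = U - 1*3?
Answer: 100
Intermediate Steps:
T(U) = -3/2 + U/2 (T(U) = (U - 1*3)/2 = (U - 3)/2 = (-3 + U)/2 = -3/2 + U/2)
x = 3 (x = (-2*3)*(-3/2 + (½)*2) = -6*(-3/2 + 1) = -6*(-½) = 3)
p = 976 (p = -20 + 996 = 976)
(-1701 + p) + 825 = (-1701 + 976) + 825 = -725 + 825 = 100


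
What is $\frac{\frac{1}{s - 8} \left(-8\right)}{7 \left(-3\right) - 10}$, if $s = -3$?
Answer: $- \frac{8}{341} \approx -0.02346$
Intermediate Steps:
$\frac{\frac{1}{s - 8} \left(-8\right)}{7 \left(-3\right) - 10} = \frac{\frac{1}{-3 - 8} \left(-8\right)}{7 \left(-3\right) - 10} = \frac{\frac{1}{-11} \left(-8\right)}{-21 - 10} = \frac{\left(- \frac{1}{11}\right) \left(-8\right)}{-31} = \frac{8}{11} \left(- \frac{1}{31}\right) = - \frac{8}{341}$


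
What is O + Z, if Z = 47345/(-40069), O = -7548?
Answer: -17793421/2357 ≈ -7549.2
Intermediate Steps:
Z = -2785/2357 (Z = 47345*(-1/40069) = -2785/2357 ≈ -1.1816)
O + Z = -7548 - 2785/2357 = -17793421/2357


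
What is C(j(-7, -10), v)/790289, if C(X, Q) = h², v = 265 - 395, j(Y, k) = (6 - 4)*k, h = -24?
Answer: 576/790289 ≈ 0.00072885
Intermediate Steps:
j(Y, k) = 2*k
v = -130
C(X, Q) = 576 (C(X, Q) = (-24)² = 576)
C(j(-7, -10), v)/790289 = 576/790289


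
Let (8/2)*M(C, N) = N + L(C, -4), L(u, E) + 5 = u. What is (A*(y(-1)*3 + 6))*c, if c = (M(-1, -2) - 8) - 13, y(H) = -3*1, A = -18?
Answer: -1242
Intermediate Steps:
L(u, E) = -5 + u
M(C, N) = -5/4 + C/4 + N/4 (M(C, N) = (N + (-5 + C))/4 = (-5 + C + N)/4 = -5/4 + C/4 + N/4)
y(H) = -3
c = -23 (c = ((-5/4 + (¼)*(-1) + (¼)*(-2)) - 8) - 13 = ((-5/4 - ¼ - ½) - 8) - 13 = (-2 - 8) - 13 = -10 - 13 = -23)
(A*(y(-1)*3 + 6))*c = -18*(-3*3 + 6)*(-23) = -18*(-9 + 6)*(-23) = -18*(-3)*(-23) = 54*(-23) = -1242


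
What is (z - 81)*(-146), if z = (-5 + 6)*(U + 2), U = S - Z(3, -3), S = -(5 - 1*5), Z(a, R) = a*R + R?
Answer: 9782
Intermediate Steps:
Z(a, R) = R + R*a (Z(a, R) = R*a + R = R + R*a)
S = 0 (S = -(5 - 5) = -1*0 = 0)
U = 12 (U = 0 - (-3)*(1 + 3) = 0 - (-3)*4 = 0 - 1*(-12) = 0 + 12 = 12)
z = 14 (z = (-5 + 6)*(12 + 2) = 1*14 = 14)
(z - 81)*(-146) = (14 - 81)*(-146) = -67*(-146) = 9782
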